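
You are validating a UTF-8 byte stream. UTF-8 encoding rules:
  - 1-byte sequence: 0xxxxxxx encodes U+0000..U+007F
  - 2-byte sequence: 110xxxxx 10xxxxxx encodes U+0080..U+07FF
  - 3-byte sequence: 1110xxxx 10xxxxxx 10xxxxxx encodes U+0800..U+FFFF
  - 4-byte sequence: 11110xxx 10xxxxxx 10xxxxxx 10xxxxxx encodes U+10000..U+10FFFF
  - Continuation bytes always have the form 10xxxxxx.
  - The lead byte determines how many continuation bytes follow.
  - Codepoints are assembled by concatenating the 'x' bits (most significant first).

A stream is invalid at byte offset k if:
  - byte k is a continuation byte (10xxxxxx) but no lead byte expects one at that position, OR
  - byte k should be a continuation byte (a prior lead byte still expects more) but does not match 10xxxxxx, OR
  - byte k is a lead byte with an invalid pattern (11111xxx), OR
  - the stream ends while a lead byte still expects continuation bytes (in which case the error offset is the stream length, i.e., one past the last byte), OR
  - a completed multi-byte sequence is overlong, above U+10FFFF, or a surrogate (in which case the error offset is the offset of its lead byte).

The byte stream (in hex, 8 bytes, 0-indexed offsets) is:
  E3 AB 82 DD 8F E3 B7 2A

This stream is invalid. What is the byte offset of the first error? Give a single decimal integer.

Answer: 7

Derivation:
Byte[0]=E3: 3-byte lead, need 2 cont bytes. acc=0x3
Byte[1]=AB: continuation. acc=(acc<<6)|0x2B=0xEB
Byte[2]=82: continuation. acc=(acc<<6)|0x02=0x3AC2
Completed: cp=U+3AC2 (starts at byte 0)
Byte[3]=DD: 2-byte lead, need 1 cont bytes. acc=0x1D
Byte[4]=8F: continuation. acc=(acc<<6)|0x0F=0x74F
Completed: cp=U+074F (starts at byte 3)
Byte[5]=E3: 3-byte lead, need 2 cont bytes. acc=0x3
Byte[6]=B7: continuation. acc=(acc<<6)|0x37=0xF7
Byte[7]=2A: expected 10xxxxxx continuation. INVALID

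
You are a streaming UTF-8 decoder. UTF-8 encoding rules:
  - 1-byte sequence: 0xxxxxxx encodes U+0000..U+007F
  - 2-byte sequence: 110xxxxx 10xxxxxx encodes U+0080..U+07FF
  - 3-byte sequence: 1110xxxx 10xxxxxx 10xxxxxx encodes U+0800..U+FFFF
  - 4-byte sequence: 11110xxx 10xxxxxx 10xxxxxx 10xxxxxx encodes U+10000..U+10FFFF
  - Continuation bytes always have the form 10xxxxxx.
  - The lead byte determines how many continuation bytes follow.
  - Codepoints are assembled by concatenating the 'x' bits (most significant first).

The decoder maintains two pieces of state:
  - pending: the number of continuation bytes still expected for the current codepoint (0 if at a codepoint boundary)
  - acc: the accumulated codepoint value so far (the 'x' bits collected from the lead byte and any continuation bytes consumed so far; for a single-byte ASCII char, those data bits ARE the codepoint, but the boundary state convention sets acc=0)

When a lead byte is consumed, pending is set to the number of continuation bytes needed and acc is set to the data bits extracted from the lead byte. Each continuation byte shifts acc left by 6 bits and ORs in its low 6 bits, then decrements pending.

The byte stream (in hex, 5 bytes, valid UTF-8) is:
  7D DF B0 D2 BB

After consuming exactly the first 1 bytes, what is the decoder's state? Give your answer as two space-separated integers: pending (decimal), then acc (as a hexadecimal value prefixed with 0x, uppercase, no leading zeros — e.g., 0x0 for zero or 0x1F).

Byte[0]=7D: 1-byte. pending=0, acc=0x0

Answer: 0 0x0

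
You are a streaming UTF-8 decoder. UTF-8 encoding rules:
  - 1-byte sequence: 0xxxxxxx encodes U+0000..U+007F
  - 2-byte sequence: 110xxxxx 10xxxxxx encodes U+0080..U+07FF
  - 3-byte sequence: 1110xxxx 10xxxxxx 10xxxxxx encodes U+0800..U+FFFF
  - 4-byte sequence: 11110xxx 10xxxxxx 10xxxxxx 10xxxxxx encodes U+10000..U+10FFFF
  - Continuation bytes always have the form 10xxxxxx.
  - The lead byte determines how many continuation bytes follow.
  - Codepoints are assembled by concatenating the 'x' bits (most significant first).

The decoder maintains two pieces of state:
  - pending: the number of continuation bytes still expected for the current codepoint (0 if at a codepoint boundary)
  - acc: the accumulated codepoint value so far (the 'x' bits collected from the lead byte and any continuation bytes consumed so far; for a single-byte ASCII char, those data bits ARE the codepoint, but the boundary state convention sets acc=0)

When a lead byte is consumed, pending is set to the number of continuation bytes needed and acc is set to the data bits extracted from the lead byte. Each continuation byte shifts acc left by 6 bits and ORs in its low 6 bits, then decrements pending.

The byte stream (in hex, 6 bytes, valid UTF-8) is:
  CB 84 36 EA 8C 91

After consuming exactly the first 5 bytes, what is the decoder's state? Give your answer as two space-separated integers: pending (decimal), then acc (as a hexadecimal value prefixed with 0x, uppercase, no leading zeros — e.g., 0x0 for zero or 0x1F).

Answer: 1 0x28C

Derivation:
Byte[0]=CB: 2-byte lead. pending=1, acc=0xB
Byte[1]=84: continuation. acc=(acc<<6)|0x04=0x2C4, pending=0
Byte[2]=36: 1-byte. pending=0, acc=0x0
Byte[3]=EA: 3-byte lead. pending=2, acc=0xA
Byte[4]=8C: continuation. acc=(acc<<6)|0x0C=0x28C, pending=1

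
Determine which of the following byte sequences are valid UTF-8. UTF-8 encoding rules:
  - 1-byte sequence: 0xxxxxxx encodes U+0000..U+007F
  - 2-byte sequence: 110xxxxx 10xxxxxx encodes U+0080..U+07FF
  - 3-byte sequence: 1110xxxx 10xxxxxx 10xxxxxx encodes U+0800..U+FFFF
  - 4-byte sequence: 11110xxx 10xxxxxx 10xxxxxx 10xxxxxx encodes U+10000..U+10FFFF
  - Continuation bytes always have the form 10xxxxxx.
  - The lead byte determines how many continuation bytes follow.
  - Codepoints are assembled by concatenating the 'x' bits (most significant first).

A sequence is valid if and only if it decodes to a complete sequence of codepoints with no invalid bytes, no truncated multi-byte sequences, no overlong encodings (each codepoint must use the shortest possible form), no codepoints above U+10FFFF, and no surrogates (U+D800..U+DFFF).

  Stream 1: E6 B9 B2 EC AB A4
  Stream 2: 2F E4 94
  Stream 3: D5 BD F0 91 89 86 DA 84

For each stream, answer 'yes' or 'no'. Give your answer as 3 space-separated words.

Answer: yes no yes

Derivation:
Stream 1: decodes cleanly. VALID
Stream 2: error at byte offset 3. INVALID
Stream 3: decodes cleanly. VALID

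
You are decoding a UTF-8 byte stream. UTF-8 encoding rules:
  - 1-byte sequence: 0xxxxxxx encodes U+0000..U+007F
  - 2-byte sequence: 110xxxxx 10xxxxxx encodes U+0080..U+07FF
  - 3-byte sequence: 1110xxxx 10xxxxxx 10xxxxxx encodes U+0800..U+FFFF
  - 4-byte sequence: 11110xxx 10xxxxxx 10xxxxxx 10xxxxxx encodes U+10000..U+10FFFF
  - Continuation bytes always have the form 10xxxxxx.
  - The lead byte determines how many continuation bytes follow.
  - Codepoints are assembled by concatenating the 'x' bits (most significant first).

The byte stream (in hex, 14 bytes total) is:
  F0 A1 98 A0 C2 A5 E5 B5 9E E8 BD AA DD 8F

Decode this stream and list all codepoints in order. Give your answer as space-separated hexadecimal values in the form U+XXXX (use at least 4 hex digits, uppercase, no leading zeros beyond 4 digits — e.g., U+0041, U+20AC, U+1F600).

Byte[0]=F0: 4-byte lead, need 3 cont bytes. acc=0x0
Byte[1]=A1: continuation. acc=(acc<<6)|0x21=0x21
Byte[2]=98: continuation. acc=(acc<<6)|0x18=0x858
Byte[3]=A0: continuation. acc=(acc<<6)|0x20=0x21620
Completed: cp=U+21620 (starts at byte 0)
Byte[4]=C2: 2-byte lead, need 1 cont bytes. acc=0x2
Byte[5]=A5: continuation. acc=(acc<<6)|0x25=0xA5
Completed: cp=U+00A5 (starts at byte 4)
Byte[6]=E5: 3-byte lead, need 2 cont bytes. acc=0x5
Byte[7]=B5: continuation. acc=(acc<<6)|0x35=0x175
Byte[8]=9E: continuation. acc=(acc<<6)|0x1E=0x5D5E
Completed: cp=U+5D5E (starts at byte 6)
Byte[9]=E8: 3-byte lead, need 2 cont bytes. acc=0x8
Byte[10]=BD: continuation. acc=(acc<<6)|0x3D=0x23D
Byte[11]=AA: continuation. acc=(acc<<6)|0x2A=0x8F6A
Completed: cp=U+8F6A (starts at byte 9)
Byte[12]=DD: 2-byte lead, need 1 cont bytes. acc=0x1D
Byte[13]=8F: continuation. acc=(acc<<6)|0x0F=0x74F
Completed: cp=U+074F (starts at byte 12)

Answer: U+21620 U+00A5 U+5D5E U+8F6A U+074F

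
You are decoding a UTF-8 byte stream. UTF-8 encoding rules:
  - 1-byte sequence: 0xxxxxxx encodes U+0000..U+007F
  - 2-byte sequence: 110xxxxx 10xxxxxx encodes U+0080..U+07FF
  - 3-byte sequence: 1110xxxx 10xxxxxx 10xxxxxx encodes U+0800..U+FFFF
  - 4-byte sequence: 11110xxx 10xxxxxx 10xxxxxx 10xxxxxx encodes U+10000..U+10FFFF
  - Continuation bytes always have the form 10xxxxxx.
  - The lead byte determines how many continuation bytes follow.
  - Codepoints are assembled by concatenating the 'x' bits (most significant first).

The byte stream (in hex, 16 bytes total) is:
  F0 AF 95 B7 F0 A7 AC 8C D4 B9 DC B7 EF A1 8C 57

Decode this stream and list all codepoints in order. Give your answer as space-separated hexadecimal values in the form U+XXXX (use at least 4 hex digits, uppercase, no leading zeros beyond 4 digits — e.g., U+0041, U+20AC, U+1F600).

Answer: U+2F577 U+27B0C U+0539 U+0737 U+F84C U+0057

Derivation:
Byte[0]=F0: 4-byte lead, need 3 cont bytes. acc=0x0
Byte[1]=AF: continuation. acc=(acc<<6)|0x2F=0x2F
Byte[2]=95: continuation. acc=(acc<<6)|0x15=0xBD5
Byte[3]=B7: continuation. acc=(acc<<6)|0x37=0x2F577
Completed: cp=U+2F577 (starts at byte 0)
Byte[4]=F0: 4-byte lead, need 3 cont bytes. acc=0x0
Byte[5]=A7: continuation. acc=(acc<<6)|0x27=0x27
Byte[6]=AC: continuation. acc=(acc<<6)|0x2C=0x9EC
Byte[7]=8C: continuation. acc=(acc<<6)|0x0C=0x27B0C
Completed: cp=U+27B0C (starts at byte 4)
Byte[8]=D4: 2-byte lead, need 1 cont bytes. acc=0x14
Byte[9]=B9: continuation. acc=(acc<<6)|0x39=0x539
Completed: cp=U+0539 (starts at byte 8)
Byte[10]=DC: 2-byte lead, need 1 cont bytes. acc=0x1C
Byte[11]=B7: continuation. acc=(acc<<6)|0x37=0x737
Completed: cp=U+0737 (starts at byte 10)
Byte[12]=EF: 3-byte lead, need 2 cont bytes. acc=0xF
Byte[13]=A1: continuation. acc=(acc<<6)|0x21=0x3E1
Byte[14]=8C: continuation. acc=(acc<<6)|0x0C=0xF84C
Completed: cp=U+F84C (starts at byte 12)
Byte[15]=57: 1-byte ASCII. cp=U+0057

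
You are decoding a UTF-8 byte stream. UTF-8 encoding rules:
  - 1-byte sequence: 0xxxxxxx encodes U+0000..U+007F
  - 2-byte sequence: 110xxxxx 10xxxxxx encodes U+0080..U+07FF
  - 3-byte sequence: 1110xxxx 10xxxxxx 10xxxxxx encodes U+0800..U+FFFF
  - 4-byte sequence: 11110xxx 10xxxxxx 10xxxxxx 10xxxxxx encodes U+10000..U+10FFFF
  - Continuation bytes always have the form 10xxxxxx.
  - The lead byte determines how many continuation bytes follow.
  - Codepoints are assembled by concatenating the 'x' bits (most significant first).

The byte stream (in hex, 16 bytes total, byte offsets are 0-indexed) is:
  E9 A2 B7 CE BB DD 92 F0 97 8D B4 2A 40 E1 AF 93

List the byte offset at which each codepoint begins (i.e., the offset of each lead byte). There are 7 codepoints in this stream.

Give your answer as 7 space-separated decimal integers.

Answer: 0 3 5 7 11 12 13

Derivation:
Byte[0]=E9: 3-byte lead, need 2 cont bytes. acc=0x9
Byte[1]=A2: continuation. acc=(acc<<6)|0x22=0x262
Byte[2]=B7: continuation. acc=(acc<<6)|0x37=0x98B7
Completed: cp=U+98B7 (starts at byte 0)
Byte[3]=CE: 2-byte lead, need 1 cont bytes. acc=0xE
Byte[4]=BB: continuation. acc=(acc<<6)|0x3B=0x3BB
Completed: cp=U+03BB (starts at byte 3)
Byte[5]=DD: 2-byte lead, need 1 cont bytes. acc=0x1D
Byte[6]=92: continuation. acc=(acc<<6)|0x12=0x752
Completed: cp=U+0752 (starts at byte 5)
Byte[7]=F0: 4-byte lead, need 3 cont bytes. acc=0x0
Byte[8]=97: continuation. acc=(acc<<6)|0x17=0x17
Byte[9]=8D: continuation. acc=(acc<<6)|0x0D=0x5CD
Byte[10]=B4: continuation. acc=(acc<<6)|0x34=0x17374
Completed: cp=U+17374 (starts at byte 7)
Byte[11]=2A: 1-byte ASCII. cp=U+002A
Byte[12]=40: 1-byte ASCII. cp=U+0040
Byte[13]=E1: 3-byte lead, need 2 cont bytes. acc=0x1
Byte[14]=AF: continuation. acc=(acc<<6)|0x2F=0x6F
Byte[15]=93: continuation. acc=(acc<<6)|0x13=0x1BD3
Completed: cp=U+1BD3 (starts at byte 13)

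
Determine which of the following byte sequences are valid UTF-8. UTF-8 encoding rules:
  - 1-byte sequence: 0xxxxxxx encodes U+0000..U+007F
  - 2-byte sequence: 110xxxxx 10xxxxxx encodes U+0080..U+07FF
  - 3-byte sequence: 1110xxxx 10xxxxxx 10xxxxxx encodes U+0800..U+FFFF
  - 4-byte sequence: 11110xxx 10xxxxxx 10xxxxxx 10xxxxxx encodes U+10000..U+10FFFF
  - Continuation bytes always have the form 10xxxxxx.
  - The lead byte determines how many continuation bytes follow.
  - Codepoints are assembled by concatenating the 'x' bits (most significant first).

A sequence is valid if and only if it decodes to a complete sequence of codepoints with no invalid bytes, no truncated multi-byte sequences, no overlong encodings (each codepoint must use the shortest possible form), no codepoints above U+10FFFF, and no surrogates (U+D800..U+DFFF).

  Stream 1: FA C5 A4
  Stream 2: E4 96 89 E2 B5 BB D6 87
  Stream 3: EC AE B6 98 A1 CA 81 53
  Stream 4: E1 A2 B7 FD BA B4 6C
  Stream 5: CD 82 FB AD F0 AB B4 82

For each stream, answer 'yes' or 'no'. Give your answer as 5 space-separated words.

Answer: no yes no no no

Derivation:
Stream 1: error at byte offset 0. INVALID
Stream 2: decodes cleanly. VALID
Stream 3: error at byte offset 3. INVALID
Stream 4: error at byte offset 3. INVALID
Stream 5: error at byte offset 2. INVALID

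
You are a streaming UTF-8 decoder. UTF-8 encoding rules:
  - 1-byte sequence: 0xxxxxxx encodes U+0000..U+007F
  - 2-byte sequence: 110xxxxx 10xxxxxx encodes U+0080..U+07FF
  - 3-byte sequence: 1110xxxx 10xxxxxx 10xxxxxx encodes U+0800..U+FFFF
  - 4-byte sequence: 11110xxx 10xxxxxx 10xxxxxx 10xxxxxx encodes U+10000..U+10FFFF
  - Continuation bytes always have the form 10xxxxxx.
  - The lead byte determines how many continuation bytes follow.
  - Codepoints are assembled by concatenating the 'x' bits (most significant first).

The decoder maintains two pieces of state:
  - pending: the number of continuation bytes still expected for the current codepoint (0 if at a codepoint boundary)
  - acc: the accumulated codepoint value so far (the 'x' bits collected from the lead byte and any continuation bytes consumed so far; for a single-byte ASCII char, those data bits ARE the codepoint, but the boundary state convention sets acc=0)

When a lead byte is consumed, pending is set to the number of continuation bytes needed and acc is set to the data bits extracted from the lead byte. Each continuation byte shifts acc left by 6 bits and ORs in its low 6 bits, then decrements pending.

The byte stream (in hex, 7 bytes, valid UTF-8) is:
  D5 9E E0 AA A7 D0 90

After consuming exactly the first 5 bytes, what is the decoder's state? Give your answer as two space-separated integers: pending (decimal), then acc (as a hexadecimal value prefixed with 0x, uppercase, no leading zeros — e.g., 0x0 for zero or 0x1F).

Answer: 0 0xAA7

Derivation:
Byte[0]=D5: 2-byte lead. pending=1, acc=0x15
Byte[1]=9E: continuation. acc=(acc<<6)|0x1E=0x55E, pending=0
Byte[2]=E0: 3-byte lead. pending=2, acc=0x0
Byte[3]=AA: continuation. acc=(acc<<6)|0x2A=0x2A, pending=1
Byte[4]=A7: continuation. acc=(acc<<6)|0x27=0xAA7, pending=0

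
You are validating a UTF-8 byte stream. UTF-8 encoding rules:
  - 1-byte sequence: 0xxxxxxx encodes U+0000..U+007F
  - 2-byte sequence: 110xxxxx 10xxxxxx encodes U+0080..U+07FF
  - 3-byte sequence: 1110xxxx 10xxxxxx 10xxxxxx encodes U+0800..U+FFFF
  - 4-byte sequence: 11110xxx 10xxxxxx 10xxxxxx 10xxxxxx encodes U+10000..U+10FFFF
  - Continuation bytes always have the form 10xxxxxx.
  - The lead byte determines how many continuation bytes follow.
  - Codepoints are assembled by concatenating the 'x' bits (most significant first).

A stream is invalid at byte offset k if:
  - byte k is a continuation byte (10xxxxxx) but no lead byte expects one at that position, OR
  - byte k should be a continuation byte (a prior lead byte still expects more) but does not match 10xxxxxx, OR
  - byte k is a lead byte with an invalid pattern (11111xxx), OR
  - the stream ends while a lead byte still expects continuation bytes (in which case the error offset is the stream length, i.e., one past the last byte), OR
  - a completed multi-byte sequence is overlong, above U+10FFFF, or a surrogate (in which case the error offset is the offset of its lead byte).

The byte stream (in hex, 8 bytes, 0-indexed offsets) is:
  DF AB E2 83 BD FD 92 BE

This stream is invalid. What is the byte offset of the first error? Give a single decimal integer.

Answer: 5

Derivation:
Byte[0]=DF: 2-byte lead, need 1 cont bytes. acc=0x1F
Byte[1]=AB: continuation. acc=(acc<<6)|0x2B=0x7EB
Completed: cp=U+07EB (starts at byte 0)
Byte[2]=E2: 3-byte lead, need 2 cont bytes. acc=0x2
Byte[3]=83: continuation. acc=(acc<<6)|0x03=0x83
Byte[4]=BD: continuation. acc=(acc<<6)|0x3D=0x20FD
Completed: cp=U+20FD (starts at byte 2)
Byte[5]=FD: INVALID lead byte (not 0xxx/110x/1110/11110)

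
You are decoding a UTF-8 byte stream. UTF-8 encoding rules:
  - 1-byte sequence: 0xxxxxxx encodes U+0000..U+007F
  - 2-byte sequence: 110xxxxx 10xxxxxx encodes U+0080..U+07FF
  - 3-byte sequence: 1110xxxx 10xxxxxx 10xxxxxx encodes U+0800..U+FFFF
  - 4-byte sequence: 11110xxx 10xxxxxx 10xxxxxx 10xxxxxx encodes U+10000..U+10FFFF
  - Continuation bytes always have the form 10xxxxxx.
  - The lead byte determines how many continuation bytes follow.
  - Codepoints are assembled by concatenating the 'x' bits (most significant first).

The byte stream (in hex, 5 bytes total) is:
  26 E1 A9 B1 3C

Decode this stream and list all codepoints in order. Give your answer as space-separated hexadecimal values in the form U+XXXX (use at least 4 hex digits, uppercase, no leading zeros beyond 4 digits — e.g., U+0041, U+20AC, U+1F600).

Byte[0]=26: 1-byte ASCII. cp=U+0026
Byte[1]=E1: 3-byte lead, need 2 cont bytes. acc=0x1
Byte[2]=A9: continuation. acc=(acc<<6)|0x29=0x69
Byte[3]=B1: continuation. acc=(acc<<6)|0x31=0x1A71
Completed: cp=U+1A71 (starts at byte 1)
Byte[4]=3C: 1-byte ASCII. cp=U+003C

Answer: U+0026 U+1A71 U+003C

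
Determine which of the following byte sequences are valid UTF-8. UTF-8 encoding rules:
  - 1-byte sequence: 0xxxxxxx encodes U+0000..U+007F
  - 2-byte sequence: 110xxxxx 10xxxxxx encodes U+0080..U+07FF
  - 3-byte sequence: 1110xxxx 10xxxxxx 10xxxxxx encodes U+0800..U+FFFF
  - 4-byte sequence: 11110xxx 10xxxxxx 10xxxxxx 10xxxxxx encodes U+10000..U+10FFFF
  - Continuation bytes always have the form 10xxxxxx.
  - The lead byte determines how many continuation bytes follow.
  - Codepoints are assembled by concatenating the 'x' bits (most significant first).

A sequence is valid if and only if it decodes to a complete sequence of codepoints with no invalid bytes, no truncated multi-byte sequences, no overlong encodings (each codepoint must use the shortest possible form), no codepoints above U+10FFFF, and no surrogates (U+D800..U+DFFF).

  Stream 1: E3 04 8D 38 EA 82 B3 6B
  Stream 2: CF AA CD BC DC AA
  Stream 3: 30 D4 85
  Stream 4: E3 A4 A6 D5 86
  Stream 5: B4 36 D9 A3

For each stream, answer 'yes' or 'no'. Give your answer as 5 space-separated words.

Stream 1: error at byte offset 1. INVALID
Stream 2: decodes cleanly. VALID
Stream 3: decodes cleanly. VALID
Stream 4: decodes cleanly. VALID
Stream 5: error at byte offset 0. INVALID

Answer: no yes yes yes no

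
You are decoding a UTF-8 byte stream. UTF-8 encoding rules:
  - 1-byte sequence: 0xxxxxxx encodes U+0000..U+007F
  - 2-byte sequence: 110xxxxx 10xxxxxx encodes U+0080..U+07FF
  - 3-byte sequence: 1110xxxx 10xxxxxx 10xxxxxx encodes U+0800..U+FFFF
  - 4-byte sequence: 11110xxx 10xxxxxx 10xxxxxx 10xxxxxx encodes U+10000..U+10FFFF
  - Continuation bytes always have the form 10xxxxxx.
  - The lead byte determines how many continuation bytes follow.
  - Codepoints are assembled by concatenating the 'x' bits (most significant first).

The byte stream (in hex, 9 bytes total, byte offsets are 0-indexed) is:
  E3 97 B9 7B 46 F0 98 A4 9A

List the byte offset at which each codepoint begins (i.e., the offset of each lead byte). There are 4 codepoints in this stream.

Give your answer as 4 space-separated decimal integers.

Answer: 0 3 4 5

Derivation:
Byte[0]=E3: 3-byte lead, need 2 cont bytes. acc=0x3
Byte[1]=97: continuation. acc=(acc<<6)|0x17=0xD7
Byte[2]=B9: continuation. acc=(acc<<6)|0x39=0x35F9
Completed: cp=U+35F9 (starts at byte 0)
Byte[3]=7B: 1-byte ASCII. cp=U+007B
Byte[4]=46: 1-byte ASCII. cp=U+0046
Byte[5]=F0: 4-byte lead, need 3 cont bytes. acc=0x0
Byte[6]=98: continuation. acc=(acc<<6)|0x18=0x18
Byte[7]=A4: continuation. acc=(acc<<6)|0x24=0x624
Byte[8]=9A: continuation. acc=(acc<<6)|0x1A=0x1891A
Completed: cp=U+1891A (starts at byte 5)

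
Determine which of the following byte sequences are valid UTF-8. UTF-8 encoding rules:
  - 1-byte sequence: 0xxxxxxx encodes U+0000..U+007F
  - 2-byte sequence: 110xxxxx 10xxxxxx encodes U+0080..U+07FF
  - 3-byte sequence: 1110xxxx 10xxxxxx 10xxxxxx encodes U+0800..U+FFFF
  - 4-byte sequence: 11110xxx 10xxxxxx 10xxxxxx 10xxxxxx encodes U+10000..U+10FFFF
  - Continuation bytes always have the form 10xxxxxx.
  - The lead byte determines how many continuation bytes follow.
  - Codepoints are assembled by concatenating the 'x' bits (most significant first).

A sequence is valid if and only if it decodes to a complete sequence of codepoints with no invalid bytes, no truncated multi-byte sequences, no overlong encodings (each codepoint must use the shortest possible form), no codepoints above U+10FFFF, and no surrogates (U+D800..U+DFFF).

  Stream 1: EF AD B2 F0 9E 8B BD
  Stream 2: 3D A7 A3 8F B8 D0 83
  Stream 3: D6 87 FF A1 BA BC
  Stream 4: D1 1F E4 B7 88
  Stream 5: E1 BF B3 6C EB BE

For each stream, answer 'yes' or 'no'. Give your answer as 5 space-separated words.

Answer: yes no no no no

Derivation:
Stream 1: decodes cleanly. VALID
Stream 2: error at byte offset 1. INVALID
Stream 3: error at byte offset 2. INVALID
Stream 4: error at byte offset 1. INVALID
Stream 5: error at byte offset 6. INVALID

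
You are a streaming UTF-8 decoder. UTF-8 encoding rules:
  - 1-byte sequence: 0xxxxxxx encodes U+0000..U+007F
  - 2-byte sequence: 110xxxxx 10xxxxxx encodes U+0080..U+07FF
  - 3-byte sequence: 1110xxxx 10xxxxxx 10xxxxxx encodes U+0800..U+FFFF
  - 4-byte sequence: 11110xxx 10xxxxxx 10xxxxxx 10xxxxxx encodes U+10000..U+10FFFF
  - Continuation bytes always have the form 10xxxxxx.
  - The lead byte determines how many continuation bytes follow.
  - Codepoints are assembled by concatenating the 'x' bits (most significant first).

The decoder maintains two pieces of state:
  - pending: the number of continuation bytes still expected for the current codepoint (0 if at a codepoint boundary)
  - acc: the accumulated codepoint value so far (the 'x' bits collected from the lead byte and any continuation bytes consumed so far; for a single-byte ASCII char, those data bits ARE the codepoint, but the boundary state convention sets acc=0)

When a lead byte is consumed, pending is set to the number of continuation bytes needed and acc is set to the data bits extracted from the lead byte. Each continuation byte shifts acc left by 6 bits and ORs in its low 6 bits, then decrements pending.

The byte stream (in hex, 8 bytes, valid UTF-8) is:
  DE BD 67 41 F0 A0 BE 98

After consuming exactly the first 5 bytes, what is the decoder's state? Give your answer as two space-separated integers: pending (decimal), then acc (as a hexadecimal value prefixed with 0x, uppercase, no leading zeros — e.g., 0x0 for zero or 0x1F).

Answer: 3 0x0

Derivation:
Byte[0]=DE: 2-byte lead. pending=1, acc=0x1E
Byte[1]=BD: continuation. acc=(acc<<6)|0x3D=0x7BD, pending=0
Byte[2]=67: 1-byte. pending=0, acc=0x0
Byte[3]=41: 1-byte. pending=0, acc=0x0
Byte[4]=F0: 4-byte lead. pending=3, acc=0x0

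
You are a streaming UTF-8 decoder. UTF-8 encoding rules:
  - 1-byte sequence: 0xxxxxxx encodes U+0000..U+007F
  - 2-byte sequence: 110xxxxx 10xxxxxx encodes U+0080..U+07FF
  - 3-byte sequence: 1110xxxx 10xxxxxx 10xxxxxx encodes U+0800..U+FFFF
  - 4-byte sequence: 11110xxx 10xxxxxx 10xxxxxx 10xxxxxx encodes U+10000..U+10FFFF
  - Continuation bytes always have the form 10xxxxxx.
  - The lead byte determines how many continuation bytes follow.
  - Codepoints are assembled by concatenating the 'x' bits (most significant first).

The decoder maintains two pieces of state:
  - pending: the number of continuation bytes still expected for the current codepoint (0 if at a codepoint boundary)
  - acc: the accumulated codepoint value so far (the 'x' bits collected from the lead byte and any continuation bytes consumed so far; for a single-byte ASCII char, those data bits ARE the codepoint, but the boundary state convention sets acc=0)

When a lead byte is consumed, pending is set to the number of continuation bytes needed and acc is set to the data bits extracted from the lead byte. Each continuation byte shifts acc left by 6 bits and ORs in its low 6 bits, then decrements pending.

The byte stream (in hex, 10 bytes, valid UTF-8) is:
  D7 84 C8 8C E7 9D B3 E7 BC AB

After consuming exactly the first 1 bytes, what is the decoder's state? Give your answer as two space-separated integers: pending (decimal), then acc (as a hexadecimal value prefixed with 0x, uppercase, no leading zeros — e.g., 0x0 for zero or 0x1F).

Byte[0]=D7: 2-byte lead. pending=1, acc=0x17

Answer: 1 0x17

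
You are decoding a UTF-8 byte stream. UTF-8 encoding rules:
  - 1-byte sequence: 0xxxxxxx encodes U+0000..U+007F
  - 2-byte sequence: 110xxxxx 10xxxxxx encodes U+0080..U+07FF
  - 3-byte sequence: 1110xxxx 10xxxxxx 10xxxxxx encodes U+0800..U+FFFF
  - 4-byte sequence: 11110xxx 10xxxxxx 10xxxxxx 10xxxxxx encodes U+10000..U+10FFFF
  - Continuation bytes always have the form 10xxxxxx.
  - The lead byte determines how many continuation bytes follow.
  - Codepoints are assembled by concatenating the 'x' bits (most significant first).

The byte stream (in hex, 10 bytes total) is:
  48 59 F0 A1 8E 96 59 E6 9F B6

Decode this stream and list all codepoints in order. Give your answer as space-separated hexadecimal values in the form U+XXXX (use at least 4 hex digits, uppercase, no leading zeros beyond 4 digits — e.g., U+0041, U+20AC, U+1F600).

Byte[0]=48: 1-byte ASCII. cp=U+0048
Byte[1]=59: 1-byte ASCII. cp=U+0059
Byte[2]=F0: 4-byte lead, need 3 cont bytes. acc=0x0
Byte[3]=A1: continuation. acc=(acc<<6)|0x21=0x21
Byte[4]=8E: continuation. acc=(acc<<6)|0x0E=0x84E
Byte[5]=96: continuation. acc=(acc<<6)|0x16=0x21396
Completed: cp=U+21396 (starts at byte 2)
Byte[6]=59: 1-byte ASCII. cp=U+0059
Byte[7]=E6: 3-byte lead, need 2 cont bytes. acc=0x6
Byte[8]=9F: continuation. acc=(acc<<6)|0x1F=0x19F
Byte[9]=B6: continuation. acc=(acc<<6)|0x36=0x67F6
Completed: cp=U+67F6 (starts at byte 7)

Answer: U+0048 U+0059 U+21396 U+0059 U+67F6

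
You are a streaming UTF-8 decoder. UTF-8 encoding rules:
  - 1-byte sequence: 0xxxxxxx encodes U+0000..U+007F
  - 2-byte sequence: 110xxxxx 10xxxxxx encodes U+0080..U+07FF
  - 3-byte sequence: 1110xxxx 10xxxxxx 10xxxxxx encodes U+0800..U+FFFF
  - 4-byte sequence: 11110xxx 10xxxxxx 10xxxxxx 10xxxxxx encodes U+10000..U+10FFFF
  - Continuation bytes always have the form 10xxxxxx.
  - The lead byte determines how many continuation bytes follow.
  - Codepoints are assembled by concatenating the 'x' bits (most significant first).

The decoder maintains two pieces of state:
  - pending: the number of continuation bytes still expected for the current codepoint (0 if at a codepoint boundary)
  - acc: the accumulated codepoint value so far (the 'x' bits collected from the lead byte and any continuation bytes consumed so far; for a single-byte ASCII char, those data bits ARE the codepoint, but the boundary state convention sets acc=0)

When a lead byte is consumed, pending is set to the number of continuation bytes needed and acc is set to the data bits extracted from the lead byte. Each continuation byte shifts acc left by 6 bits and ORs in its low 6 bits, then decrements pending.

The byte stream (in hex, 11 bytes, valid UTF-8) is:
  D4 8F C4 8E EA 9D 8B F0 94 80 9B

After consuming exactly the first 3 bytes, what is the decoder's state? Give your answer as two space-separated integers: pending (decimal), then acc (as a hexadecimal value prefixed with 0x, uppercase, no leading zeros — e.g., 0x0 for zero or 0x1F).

Answer: 1 0x4

Derivation:
Byte[0]=D4: 2-byte lead. pending=1, acc=0x14
Byte[1]=8F: continuation. acc=(acc<<6)|0x0F=0x50F, pending=0
Byte[2]=C4: 2-byte lead. pending=1, acc=0x4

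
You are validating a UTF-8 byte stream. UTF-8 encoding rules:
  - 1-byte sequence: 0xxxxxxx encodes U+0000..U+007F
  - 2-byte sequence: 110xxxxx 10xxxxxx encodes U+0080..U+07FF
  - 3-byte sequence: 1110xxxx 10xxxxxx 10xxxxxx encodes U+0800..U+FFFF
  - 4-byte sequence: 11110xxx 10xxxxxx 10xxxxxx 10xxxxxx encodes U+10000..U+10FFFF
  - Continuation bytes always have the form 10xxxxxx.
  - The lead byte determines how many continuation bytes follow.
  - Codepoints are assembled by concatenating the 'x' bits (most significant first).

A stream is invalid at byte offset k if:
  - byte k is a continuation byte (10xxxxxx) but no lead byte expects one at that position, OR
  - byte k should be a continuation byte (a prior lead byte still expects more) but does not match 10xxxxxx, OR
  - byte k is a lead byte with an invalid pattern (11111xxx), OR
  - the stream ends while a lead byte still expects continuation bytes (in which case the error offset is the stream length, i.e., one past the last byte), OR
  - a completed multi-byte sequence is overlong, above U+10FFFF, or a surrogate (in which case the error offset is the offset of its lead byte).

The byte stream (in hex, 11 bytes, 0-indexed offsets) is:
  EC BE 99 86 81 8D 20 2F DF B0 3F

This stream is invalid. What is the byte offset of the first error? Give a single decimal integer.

Byte[0]=EC: 3-byte lead, need 2 cont bytes. acc=0xC
Byte[1]=BE: continuation. acc=(acc<<6)|0x3E=0x33E
Byte[2]=99: continuation. acc=(acc<<6)|0x19=0xCF99
Completed: cp=U+CF99 (starts at byte 0)
Byte[3]=86: INVALID lead byte (not 0xxx/110x/1110/11110)

Answer: 3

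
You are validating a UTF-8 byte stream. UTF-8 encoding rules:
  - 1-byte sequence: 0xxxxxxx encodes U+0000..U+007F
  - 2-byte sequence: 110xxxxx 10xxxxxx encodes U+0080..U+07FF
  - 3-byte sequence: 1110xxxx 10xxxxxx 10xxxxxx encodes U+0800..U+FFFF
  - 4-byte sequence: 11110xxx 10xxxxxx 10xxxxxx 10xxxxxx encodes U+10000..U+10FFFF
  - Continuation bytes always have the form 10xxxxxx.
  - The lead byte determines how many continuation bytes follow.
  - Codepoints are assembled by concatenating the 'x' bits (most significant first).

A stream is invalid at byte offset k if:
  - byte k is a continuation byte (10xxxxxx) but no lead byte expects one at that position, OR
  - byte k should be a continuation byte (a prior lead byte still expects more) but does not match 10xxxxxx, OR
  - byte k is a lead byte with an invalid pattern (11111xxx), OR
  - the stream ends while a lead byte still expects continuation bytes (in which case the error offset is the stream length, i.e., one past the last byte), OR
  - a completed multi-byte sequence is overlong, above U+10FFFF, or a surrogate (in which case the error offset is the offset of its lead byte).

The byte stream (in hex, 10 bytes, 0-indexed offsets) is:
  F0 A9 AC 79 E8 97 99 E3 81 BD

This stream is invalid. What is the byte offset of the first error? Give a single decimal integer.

Answer: 3

Derivation:
Byte[0]=F0: 4-byte lead, need 3 cont bytes. acc=0x0
Byte[1]=A9: continuation. acc=(acc<<6)|0x29=0x29
Byte[2]=AC: continuation. acc=(acc<<6)|0x2C=0xA6C
Byte[3]=79: expected 10xxxxxx continuation. INVALID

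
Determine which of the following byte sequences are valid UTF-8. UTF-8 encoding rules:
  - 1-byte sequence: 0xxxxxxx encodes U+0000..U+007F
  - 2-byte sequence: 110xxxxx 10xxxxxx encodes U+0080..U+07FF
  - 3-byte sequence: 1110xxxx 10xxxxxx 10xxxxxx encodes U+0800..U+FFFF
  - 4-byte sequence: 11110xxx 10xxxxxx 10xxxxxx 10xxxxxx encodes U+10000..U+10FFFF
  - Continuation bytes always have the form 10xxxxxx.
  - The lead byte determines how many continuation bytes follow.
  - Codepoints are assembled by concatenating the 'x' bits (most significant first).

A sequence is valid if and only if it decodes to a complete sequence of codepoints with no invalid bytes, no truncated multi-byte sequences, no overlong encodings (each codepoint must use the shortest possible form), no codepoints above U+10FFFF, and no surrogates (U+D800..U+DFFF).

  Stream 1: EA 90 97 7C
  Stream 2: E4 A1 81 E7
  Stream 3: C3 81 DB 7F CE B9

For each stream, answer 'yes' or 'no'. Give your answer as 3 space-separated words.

Answer: yes no no

Derivation:
Stream 1: decodes cleanly. VALID
Stream 2: error at byte offset 4. INVALID
Stream 3: error at byte offset 3. INVALID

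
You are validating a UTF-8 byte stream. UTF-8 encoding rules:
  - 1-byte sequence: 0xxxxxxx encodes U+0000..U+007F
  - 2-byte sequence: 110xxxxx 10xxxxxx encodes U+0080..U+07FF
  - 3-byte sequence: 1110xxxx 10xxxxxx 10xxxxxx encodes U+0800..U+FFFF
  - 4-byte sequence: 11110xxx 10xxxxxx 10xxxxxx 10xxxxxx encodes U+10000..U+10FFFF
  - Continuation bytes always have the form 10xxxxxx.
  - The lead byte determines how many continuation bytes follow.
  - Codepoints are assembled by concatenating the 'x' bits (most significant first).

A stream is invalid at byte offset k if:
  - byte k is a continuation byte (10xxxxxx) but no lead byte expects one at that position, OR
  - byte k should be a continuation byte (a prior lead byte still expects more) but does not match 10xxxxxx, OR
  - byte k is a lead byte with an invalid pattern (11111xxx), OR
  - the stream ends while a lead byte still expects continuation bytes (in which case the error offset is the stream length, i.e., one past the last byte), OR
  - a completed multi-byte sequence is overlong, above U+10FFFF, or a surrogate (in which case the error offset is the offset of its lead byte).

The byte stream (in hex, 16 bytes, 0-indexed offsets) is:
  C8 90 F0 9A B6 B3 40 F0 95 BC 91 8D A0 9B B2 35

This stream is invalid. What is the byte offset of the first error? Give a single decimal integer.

Byte[0]=C8: 2-byte lead, need 1 cont bytes. acc=0x8
Byte[1]=90: continuation. acc=(acc<<6)|0x10=0x210
Completed: cp=U+0210 (starts at byte 0)
Byte[2]=F0: 4-byte lead, need 3 cont bytes. acc=0x0
Byte[3]=9A: continuation. acc=(acc<<6)|0x1A=0x1A
Byte[4]=B6: continuation. acc=(acc<<6)|0x36=0x6B6
Byte[5]=B3: continuation. acc=(acc<<6)|0x33=0x1ADB3
Completed: cp=U+1ADB3 (starts at byte 2)
Byte[6]=40: 1-byte ASCII. cp=U+0040
Byte[7]=F0: 4-byte lead, need 3 cont bytes. acc=0x0
Byte[8]=95: continuation. acc=(acc<<6)|0x15=0x15
Byte[9]=BC: continuation. acc=(acc<<6)|0x3C=0x57C
Byte[10]=91: continuation. acc=(acc<<6)|0x11=0x15F11
Completed: cp=U+15F11 (starts at byte 7)
Byte[11]=8D: INVALID lead byte (not 0xxx/110x/1110/11110)

Answer: 11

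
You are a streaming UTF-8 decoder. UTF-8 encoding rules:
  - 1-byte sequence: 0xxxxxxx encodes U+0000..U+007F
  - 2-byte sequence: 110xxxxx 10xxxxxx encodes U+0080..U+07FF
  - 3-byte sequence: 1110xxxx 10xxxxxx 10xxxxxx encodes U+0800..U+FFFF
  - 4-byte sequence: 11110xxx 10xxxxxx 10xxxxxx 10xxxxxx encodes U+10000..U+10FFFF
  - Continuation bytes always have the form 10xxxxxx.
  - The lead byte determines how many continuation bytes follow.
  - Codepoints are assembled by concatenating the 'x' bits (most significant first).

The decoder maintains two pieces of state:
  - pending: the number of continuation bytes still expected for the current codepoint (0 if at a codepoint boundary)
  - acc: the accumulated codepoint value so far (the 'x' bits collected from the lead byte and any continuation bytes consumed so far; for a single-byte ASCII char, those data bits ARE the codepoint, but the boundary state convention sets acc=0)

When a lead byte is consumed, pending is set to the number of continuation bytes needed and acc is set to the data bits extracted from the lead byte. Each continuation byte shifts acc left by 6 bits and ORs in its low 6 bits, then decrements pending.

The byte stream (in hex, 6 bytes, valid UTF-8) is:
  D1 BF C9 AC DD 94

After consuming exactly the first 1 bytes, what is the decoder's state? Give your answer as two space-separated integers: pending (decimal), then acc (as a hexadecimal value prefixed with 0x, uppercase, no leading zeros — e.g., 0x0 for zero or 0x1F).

Byte[0]=D1: 2-byte lead. pending=1, acc=0x11

Answer: 1 0x11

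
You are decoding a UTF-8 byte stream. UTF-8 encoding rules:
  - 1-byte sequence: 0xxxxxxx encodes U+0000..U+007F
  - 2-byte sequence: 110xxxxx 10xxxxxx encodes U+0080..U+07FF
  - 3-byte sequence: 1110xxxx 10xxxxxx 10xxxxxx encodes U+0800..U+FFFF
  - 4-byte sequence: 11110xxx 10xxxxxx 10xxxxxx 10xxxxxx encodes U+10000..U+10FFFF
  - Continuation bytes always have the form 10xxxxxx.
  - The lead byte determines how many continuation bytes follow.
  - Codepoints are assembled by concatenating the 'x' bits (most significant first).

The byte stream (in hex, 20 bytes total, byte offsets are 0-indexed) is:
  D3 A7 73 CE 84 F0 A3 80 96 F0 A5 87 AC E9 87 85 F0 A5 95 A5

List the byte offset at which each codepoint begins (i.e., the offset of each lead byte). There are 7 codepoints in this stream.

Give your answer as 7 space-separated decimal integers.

Answer: 0 2 3 5 9 13 16

Derivation:
Byte[0]=D3: 2-byte lead, need 1 cont bytes. acc=0x13
Byte[1]=A7: continuation. acc=(acc<<6)|0x27=0x4E7
Completed: cp=U+04E7 (starts at byte 0)
Byte[2]=73: 1-byte ASCII. cp=U+0073
Byte[3]=CE: 2-byte lead, need 1 cont bytes. acc=0xE
Byte[4]=84: continuation. acc=(acc<<6)|0x04=0x384
Completed: cp=U+0384 (starts at byte 3)
Byte[5]=F0: 4-byte lead, need 3 cont bytes. acc=0x0
Byte[6]=A3: continuation. acc=(acc<<6)|0x23=0x23
Byte[7]=80: continuation. acc=(acc<<6)|0x00=0x8C0
Byte[8]=96: continuation. acc=(acc<<6)|0x16=0x23016
Completed: cp=U+23016 (starts at byte 5)
Byte[9]=F0: 4-byte lead, need 3 cont bytes. acc=0x0
Byte[10]=A5: continuation. acc=(acc<<6)|0x25=0x25
Byte[11]=87: continuation. acc=(acc<<6)|0x07=0x947
Byte[12]=AC: continuation. acc=(acc<<6)|0x2C=0x251EC
Completed: cp=U+251EC (starts at byte 9)
Byte[13]=E9: 3-byte lead, need 2 cont bytes. acc=0x9
Byte[14]=87: continuation. acc=(acc<<6)|0x07=0x247
Byte[15]=85: continuation. acc=(acc<<6)|0x05=0x91C5
Completed: cp=U+91C5 (starts at byte 13)
Byte[16]=F0: 4-byte lead, need 3 cont bytes. acc=0x0
Byte[17]=A5: continuation. acc=(acc<<6)|0x25=0x25
Byte[18]=95: continuation. acc=(acc<<6)|0x15=0x955
Byte[19]=A5: continuation. acc=(acc<<6)|0x25=0x25565
Completed: cp=U+25565 (starts at byte 16)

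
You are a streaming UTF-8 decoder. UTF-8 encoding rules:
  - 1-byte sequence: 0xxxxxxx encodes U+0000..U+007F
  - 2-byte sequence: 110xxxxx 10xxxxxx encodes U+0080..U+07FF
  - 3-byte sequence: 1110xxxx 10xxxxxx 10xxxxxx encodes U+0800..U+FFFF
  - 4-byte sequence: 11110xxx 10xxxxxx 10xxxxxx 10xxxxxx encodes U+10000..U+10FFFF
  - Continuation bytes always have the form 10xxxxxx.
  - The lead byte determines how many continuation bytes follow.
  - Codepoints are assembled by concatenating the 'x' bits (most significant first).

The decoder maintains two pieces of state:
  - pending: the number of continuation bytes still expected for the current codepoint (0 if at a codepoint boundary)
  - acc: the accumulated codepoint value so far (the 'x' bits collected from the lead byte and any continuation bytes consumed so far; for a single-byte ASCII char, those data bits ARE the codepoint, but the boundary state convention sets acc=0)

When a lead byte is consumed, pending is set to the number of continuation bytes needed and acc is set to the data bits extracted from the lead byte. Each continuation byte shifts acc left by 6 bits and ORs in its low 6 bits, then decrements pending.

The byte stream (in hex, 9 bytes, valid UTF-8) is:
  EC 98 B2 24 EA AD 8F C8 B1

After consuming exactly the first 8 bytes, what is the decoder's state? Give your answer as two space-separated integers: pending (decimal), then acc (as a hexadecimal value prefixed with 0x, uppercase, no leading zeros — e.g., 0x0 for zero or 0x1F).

Answer: 1 0x8

Derivation:
Byte[0]=EC: 3-byte lead. pending=2, acc=0xC
Byte[1]=98: continuation. acc=(acc<<6)|0x18=0x318, pending=1
Byte[2]=B2: continuation. acc=(acc<<6)|0x32=0xC632, pending=0
Byte[3]=24: 1-byte. pending=0, acc=0x0
Byte[4]=EA: 3-byte lead. pending=2, acc=0xA
Byte[5]=AD: continuation. acc=(acc<<6)|0x2D=0x2AD, pending=1
Byte[6]=8F: continuation. acc=(acc<<6)|0x0F=0xAB4F, pending=0
Byte[7]=C8: 2-byte lead. pending=1, acc=0x8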